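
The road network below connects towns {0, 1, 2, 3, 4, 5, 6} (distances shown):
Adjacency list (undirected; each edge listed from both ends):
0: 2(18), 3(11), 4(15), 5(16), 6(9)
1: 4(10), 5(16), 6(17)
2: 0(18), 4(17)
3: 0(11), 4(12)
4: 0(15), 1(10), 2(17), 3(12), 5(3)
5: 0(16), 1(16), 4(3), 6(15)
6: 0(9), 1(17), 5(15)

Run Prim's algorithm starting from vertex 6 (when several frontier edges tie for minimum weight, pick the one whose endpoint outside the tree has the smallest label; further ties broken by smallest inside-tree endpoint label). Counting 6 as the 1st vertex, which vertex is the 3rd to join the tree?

Prim's algorithm from 6:
Step 1: frontier [0 6 9, 5 6 15, 1 6 17] → take 0 6 (9); add 0.
Step 2: frontier [0 3 11, 0 4 15, 0 5 16, 0 2 18, 5 6 15, 1 6 17] → take 0 3 (11); add 3.
Step 3: frontier [0 4 15, 0 5 16, 0 2 18, 3 4 12, 5 6 15, 1 6 17] → take 3 4 (12); add 4.
Step 4: frontier [0 5 16, 0 2 18, 4 5 3, 1 4 10, 2 4 17, 5 6 15, 1 6 17] → take 4 5 (3); add 5.
Step 5: frontier [0 2 18, 1 4 10, 2 4 17, 1 5 16, 1 6 17] → take 1 4 (10); add 1.
Step 6: frontier [0 2 18, 2 4 17] → take 2 4 (17); add 2.
Vertex order: 6, 0, 3, 4, 5, 1, 2. The 3rd vertex is 3.

3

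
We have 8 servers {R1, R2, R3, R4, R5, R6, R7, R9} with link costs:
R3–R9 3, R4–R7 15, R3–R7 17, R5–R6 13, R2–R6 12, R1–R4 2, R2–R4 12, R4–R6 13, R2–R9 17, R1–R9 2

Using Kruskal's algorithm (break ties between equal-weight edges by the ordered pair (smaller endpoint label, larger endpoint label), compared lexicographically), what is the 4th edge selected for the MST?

R2-R4

Kruskal: consider edges lightest-first.
R1–R4 (2): add — endpoints in different components.
R1–R9 (2): add — endpoints in different components.
R3–R9 (3): add — endpoints in different components.
R2–R4 (12): add — endpoints in different components.
R2–R6 (12): add — endpoints in different components.
R4–R6 (13): skip — R6 and R4 already connected.
R5–R6 (13): add — endpoints in different components.
R4–R7 (15): add — endpoints in different components.
The 4th edge added is R2–R4.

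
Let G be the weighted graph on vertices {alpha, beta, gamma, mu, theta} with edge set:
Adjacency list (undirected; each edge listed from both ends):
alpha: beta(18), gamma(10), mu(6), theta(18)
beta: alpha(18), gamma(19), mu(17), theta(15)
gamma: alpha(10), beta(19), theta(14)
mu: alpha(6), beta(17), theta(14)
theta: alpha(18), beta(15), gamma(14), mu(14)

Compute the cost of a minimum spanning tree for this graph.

Prim, starting at alpha.
Step 1: cheapest edge leaving the tree is alpha—mu (6); add mu.
Step 2: cheapest edge leaving the tree is alpha—gamma (10); add gamma.
Step 3: cheapest edge leaving the tree is gamma—theta (14); add theta.
Step 4: cheapest edge leaving the tree is beta—theta (15); add beta.
MST edges: alpha—mu, alpha—gamma, gamma—theta, beta—theta; total weight 6+10+14+15 = 45.

45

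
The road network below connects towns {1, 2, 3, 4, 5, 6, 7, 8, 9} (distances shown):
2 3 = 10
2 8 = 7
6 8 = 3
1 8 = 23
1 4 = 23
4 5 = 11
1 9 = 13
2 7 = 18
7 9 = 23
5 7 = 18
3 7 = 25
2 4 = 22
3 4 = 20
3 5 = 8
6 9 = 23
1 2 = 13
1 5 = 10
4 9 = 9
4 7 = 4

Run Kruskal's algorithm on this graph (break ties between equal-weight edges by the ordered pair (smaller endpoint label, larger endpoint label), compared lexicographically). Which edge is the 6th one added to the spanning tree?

1-5

Sort edges by weight, then run Kruskal:
6 8 (3): add — endpoints in different components.
4 7 (4): add — endpoints in different components.
2 8 (7): add — endpoints in different components.
3 5 (8): add — endpoints in different components.
4 9 (9): add — endpoints in different components.
1 5 (10): add — endpoints in different components.
2 3 (10): add — endpoints in different components.
4 5 (11): add — endpoints in different components.
The 6th edge added is 1 5.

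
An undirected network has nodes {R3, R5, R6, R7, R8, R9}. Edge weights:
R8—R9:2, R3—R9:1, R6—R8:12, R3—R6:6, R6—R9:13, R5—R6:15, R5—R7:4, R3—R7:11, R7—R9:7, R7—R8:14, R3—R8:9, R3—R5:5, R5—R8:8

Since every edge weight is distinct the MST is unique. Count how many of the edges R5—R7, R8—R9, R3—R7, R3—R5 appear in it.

Kruskal: consider edges lightest-first.
R3—R9 (1): add. Components now {R7} {R6} {R5} {R3,R9} {R8}
R8—R9 (2): add. Components now {R7} {R6} {R5} {R3,R8,R9}
R5—R7 (4): add. Components now {R5,R7} {R6} {R3,R8,R9}
R3—R5 (5): add. Components now {R3,R5,R7,R8,R9} {R6}
R3—R6 (6): add. Components now {R3,R5,R6,R7,R8,R9}
MST edge set: {R3—R9, R8—R9, R5—R7, R3—R5, R3—R6}.
Of the listed edges, {R5—R7, R8—R9, R3—R5} are in the MST → 3.

3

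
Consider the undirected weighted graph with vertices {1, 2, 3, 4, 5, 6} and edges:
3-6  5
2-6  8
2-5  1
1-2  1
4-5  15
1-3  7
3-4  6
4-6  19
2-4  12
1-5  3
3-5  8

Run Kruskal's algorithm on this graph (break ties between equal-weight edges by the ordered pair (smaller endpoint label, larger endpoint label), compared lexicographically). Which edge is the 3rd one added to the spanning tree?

Sort edges by weight, then run Kruskal:
1-2 (1): add — endpoints in different components.
2-5 (1): add — endpoints in different components.
1-5 (3): skip — 1 and 5 already connected.
3-6 (5): add — endpoints in different components.
3-4 (6): add — endpoints in different components.
1-3 (7): add — endpoints in different components.
The 3rd edge added is 3-6.

3-6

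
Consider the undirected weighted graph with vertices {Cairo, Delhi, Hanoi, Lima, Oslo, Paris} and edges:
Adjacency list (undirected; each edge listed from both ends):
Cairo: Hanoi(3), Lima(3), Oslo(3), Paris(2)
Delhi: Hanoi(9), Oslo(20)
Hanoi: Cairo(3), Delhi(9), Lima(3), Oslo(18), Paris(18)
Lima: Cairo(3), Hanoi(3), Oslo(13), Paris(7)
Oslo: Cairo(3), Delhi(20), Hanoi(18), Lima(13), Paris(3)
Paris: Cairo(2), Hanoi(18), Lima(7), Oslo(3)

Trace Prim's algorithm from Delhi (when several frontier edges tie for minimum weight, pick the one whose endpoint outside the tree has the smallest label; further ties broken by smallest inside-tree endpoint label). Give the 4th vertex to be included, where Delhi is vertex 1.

Paris

Grow the tree from Delhi using Prim:
Step 1: cheapest edge leaving the tree is Delhi-Hanoi (9); add Hanoi.
Step 2: cheapest edge leaving the tree is Cairo-Hanoi (3); add Cairo.
Step 3: cheapest edge leaving the tree is Cairo-Paris (2); add Paris.
Step 4: cheapest edge leaving the tree is Cairo-Lima (3); add Lima.
Step 5: cheapest edge leaving the tree is Cairo-Oslo (3); add Oslo.
Vertex order: Delhi, Hanoi, Cairo, Paris, Lima, Oslo. The 4th vertex is Paris.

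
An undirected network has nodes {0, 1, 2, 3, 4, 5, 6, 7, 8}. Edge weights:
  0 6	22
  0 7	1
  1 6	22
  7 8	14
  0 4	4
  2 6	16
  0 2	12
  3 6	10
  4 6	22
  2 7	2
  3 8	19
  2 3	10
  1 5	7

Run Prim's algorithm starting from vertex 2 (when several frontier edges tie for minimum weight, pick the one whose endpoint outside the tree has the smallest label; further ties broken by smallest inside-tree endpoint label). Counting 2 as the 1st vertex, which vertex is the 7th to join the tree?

Prim, starting at 2.
Step 1: frontier [2 7 2, 2 3 10, 0 2 12, 2 6 16] → take 2 7 (2); add 7.
Step 2: frontier [2 3 10, 0 2 12, 2 6 16, 0 7 1, 7 8 14] → take 0 7 (1); add 0.
Step 3: frontier [0 4 4, 0 6 22, 2 3 10, 2 6 16, 7 8 14] → take 0 4 (4); add 4.
Step 4: frontier [0 6 22, 2 3 10, 2 6 16, 4 6 22, 7 8 14] → take 2 3 (10); add 3.
Step 5: frontier [0 6 22, 2 6 16, 3 6 10, 3 8 19, 4 6 22, 7 8 14] → take 3 6 (10); add 6.
Step 6: frontier [3 8 19, 1 6 22, 7 8 14] → take 7 8 (14); add 8.
Step 7: frontier [1 6 22] → take 1 6 (22); add 1.
Step 8: frontier [1 5 7] → take 1 5 (7); add 5.
Vertex order: 2, 7, 0, 4, 3, 6, 8, 1, 5. The 7th vertex is 8.

8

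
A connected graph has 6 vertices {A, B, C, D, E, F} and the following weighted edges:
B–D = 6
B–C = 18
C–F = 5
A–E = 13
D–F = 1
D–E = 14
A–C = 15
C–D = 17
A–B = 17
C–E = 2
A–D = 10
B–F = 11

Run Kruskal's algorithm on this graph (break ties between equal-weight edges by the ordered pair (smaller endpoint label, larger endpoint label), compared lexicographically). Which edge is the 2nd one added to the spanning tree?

Kruskal's algorithm — process edges by increasing weight (ties by edge label):
D–F (1): add. Components now {A} {B} {C} {D,F} {E}
C–E (2): add. Components now {A} {B} {C,E} {D,F}
C–F (5): add. Components now {A} {B} {C,D,E,F}
B–D (6): add. Components now {A} {B,C,D,E,F}
A–D (10): add. Components now {A,B,C,D,E,F}
The 2nd edge added is C–E.

C-E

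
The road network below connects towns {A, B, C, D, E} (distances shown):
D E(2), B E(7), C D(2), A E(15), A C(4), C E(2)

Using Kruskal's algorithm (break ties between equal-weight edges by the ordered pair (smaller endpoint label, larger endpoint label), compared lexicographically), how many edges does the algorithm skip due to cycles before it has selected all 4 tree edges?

Sort edges by weight, then run Kruskal:
C D (2): add. Components now {A} {B} {C,D} {E}
C E (2): add. Components now {A} {B} {C,D,E}
D E (2): skip — D and E already connected.
A C (4): add. Components now {A,C,D,E} {B}
B E (7): add. Components now {A,B,C,D,E}
Edges rejected before the tree was complete: 1.

1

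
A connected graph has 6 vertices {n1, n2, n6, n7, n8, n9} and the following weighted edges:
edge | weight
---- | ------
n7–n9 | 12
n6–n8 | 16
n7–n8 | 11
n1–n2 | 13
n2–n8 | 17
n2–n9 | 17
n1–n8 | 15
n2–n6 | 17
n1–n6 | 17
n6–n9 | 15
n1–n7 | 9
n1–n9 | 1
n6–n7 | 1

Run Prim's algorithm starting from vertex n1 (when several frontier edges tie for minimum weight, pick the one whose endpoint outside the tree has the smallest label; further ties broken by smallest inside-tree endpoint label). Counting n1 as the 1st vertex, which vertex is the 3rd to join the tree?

n7

Prim's algorithm from n1:
Step 1: frontier [n1–n9 1, n1–n7 9, n1–n2 13, n1–n8 15, n1–n6 17] → take n1–n9 (1); add n9.
Step 2: frontier [n1–n7 9, n1–n2 13, n1–n8 15, n1–n6 17, n7–n9 12, n6–n9 15, n2–n9 17] → take n1–n7 (9); add n7.
Step 3: frontier [n1–n2 13, n1–n8 15, n1–n6 17, n6–n7 1, n7–n8 11, n6–n9 15, n2–n9 17] → take n6–n7 (1); add n6.
Step 4: frontier [n1–n2 13, n1–n8 15, n6–n8 16, n2–n6 17, n7–n8 11, n2–n9 17] → take n7–n8 (11); add n8.
Step 5: frontier [n1–n2 13, n2–n6 17, n2–n8 17, n2–n9 17] → take n1–n2 (13); add n2.
Vertex order: n1, n9, n7, n6, n8, n2. The 3rd vertex is n7.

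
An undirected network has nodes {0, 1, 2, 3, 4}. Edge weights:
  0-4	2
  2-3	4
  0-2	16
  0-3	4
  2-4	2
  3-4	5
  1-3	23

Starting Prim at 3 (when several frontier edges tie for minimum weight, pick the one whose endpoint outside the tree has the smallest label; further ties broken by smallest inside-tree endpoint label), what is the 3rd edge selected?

2-4

Grow the tree from 3 using Prim:
Step 1: cheapest edge leaving the tree is 0-3 (4); add 0.
Step 2: cheapest edge leaving the tree is 0-4 (2); add 4.
Step 3: cheapest edge leaving the tree is 2-4 (2); add 2.
Step 4: cheapest edge leaving the tree is 1-3 (23); add 1.
The 3rd edge added is 2-4.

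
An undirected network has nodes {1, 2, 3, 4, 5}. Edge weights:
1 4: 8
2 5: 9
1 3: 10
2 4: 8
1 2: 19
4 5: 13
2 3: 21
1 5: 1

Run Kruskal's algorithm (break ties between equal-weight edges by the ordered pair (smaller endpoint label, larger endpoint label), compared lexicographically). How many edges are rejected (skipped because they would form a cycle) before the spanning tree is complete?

Kruskal's algorithm — process edges by increasing weight (ties by edge label):
1 5 (1): add — endpoints in different components.
1 4 (8): add — endpoints in different components.
2 4 (8): add — endpoints in different components.
2 5 (9): skip — 2 and 5 already connected.
1 3 (10): add — endpoints in different components.
Edges rejected before the tree was complete: 1.

1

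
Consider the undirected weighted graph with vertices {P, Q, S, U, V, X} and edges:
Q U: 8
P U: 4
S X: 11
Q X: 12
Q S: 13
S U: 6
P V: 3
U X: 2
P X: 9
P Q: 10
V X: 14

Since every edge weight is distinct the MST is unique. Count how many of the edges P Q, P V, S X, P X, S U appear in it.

2

Kruskal's algorithm — process edges by increasing weight (ties by edge label):
U X (2): add. Components now {P} {V} {S} {U,X} {Q}
P V (3): add. Components now {P,V} {S} {U,X} {Q}
P U (4): add. Components now {P,U,V,X} {S} {Q}
S U (6): add. Components now {P,S,U,V,X} {Q}
Q U (8): add. Components now {P,Q,S,U,V,X}
MST edge set: {U X, P V, P U, S U, Q U}.
Of the listed edges, {P V, S U} are in the MST → 2.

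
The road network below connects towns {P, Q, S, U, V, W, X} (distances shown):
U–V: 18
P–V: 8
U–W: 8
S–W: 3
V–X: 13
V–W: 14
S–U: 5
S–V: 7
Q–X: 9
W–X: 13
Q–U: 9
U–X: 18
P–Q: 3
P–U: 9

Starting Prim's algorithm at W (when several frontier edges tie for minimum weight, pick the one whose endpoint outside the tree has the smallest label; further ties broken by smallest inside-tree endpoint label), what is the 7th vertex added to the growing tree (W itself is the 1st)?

Prim's algorithm from W:
Step 1: frontier [S–W 3, U–W 8, W–X 13, V–W 14] → take S–W (3); add S.
Step 2: frontier [S–U 5, S–V 7, U–W 8, W–X 13, V–W 14] → take S–U (5); add U.
Step 3: frontier [S–V 7, P–U 9, Q–U 9, U–V 18, U–X 18, W–X 13, V–W 14] → take S–V (7); add V.
Step 4: frontier [P–U 9, Q–U 9, U–X 18, P–V 8, V–X 13, W–X 13] → take P–V (8); add P.
Step 5: frontier [P–Q 3, Q–U 9, U–X 18, V–X 13, W–X 13] → take P–Q (3); add Q.
Step 6: frontier [Q–X 9, U–X 18, V–X 13, W–X 13] → take Q–X (9); add X.
Vertex order: W, S, U, V, P, Q, X. The 7th vertex is X.

X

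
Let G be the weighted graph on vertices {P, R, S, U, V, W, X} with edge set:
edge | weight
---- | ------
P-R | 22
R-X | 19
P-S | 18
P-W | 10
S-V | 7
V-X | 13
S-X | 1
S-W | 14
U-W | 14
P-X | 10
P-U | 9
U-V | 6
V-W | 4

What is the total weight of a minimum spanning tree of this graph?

46

Kruskal: consider edges lightest-first.
S-X (1): add. Components now {P} {R} {V} {U} {S,X} {W}
V-W (4): add. Components now {P} {R} {V,W} {U} {S,X}
U-V (6): add. Components now {P} {R} {U,V,W} {S,X}
S-V (7): add. Components now {P} {R} {S,U,V,W,X}
P-U (9): add. Components now {P,S,U,V,W,X} {R}
P-W (10): skip — P and W already connected.
P-X (10): skip — P and X already connected.
V-X (13): skip — V and X already connected.
S-W (14): skip — S and W already connected.
U-W (14): skip — U and W already connected.
P-S (18): skip — P and S already connected.
R-X (19): add. Components now {P,R,S,U,V,W,X}
MST edges: S-X, V-W, U-V, S-V, P-U, R-X; total weight 1+4+6+7+9+19 = 46.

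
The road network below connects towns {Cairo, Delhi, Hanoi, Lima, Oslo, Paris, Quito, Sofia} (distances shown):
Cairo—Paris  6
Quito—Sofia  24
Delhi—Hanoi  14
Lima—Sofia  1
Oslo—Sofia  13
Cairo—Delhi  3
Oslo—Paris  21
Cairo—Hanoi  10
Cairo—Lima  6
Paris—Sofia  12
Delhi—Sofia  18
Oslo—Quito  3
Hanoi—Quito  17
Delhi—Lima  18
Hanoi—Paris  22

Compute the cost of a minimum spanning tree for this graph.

Kruskal's algorithm — process edges by increasing weight (ties by edge label):
Lima—Sofia (1): add — endpoints in different components.
Cairo—Delhi (3): add — endpoints in different components.
Oslo—Quito (3): add — endpoints in different components.
Cairo—Lima (6): add — endpoints in different components.
Cairo—Paris (6): add — endpoints in different components.
Cairo—Hanoi (10): add — endpoints in different components.
Paris—Sofia (12): skip — Paris and Sofia already connected.
Oslo—Sofia (13): add — endpoints in different components.
MST edges: Lima—Sofia, Cairo—Delhi, Oslo—Quito, Cairo—Lima, Cairo—Paris, Cairo—Hanoi, Oslo—Sofia; total weight 1+3+3+6+6+10+13 = 42.

42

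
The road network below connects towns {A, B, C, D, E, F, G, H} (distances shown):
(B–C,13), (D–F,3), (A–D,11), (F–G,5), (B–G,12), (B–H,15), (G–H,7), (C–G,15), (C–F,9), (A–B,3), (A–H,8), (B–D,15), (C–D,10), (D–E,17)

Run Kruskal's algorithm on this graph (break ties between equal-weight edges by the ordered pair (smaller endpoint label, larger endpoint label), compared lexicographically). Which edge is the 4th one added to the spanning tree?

Kruskal's algorithm — process edges by increasing weight (ties by edge label):
A–B (3): add — endpoints in different components.
D–F (3): add — endpoints in different components.
F–G (5): add — endpoints in different components.
G–H (7): add — endpoints in different components.
A–H (8): add — endpoints in different components.
C–F (9): add — endpoints in different components.
C–D (10): skip — C and D already connected.
A–D (11): skip — A and D already connected.
B–G (12): skip — B and G already connected.
B–C (13): skip — B and C already connected.
B–D (15): skip — B and D already connected.
B–H (15): skip — B and H already connected.
C–G (15): skip — C and G already connected.
D–E (17): add — endpoints in different components.
The 4th edge added is G–H.

G-H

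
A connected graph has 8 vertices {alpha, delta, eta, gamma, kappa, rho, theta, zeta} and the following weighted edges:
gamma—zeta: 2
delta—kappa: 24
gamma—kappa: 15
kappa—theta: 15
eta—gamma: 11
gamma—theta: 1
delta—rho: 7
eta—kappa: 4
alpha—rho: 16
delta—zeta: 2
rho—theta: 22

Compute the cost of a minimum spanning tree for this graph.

43

Sort edges by weight, then run Kruskal:
gamma—theta (1): add — endpoints in different components.
delta—zeta (2): add — endpoints in different components.
gamma—zeta (2): add — endpoints in different components.
eta—kappa (4): add — endpoints in different components.
delta—rho (7): add — endpoints in different components.
eta—gamma (11): add — endpoints in different components.
gamma—kappa (15): skip — gamma and kappa already connected.
kappa—theta (15): skip — theta and kappa already connected.
alpha—rho (16): add — endpoints in different components.
MST edges: gamma—theta, delta—zeta, gamma—zeta, eta—kappa, delta—rho, eta—gamma, alpha—rho; total weight 1+2+2+4+7+11+16 = 43.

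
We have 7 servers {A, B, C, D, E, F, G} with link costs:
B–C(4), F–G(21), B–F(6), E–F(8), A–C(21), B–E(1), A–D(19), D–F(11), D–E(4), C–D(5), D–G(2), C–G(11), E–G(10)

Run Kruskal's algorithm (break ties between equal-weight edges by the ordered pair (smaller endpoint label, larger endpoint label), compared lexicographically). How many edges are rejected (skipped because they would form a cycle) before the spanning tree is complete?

Kruskal: consider edges lightest-first.
B–E (1): add. Components now {A} {B,E} {C} {D} {F} {G}
D–G (2): add. Components now {A} {B,E} {C} {D,G} {F}
B–C (4): add. Components now {A} {B,C,E} {D,G} {F}
D–E (4): add. Components now {A} {B,C,D,E,G} {F}
C–D (5): skip — C and D already connected.
B–F (6): add. Components now {A} {B,C,D,E,F,G}
E–F (8): skip — E and F already connected.
E–G (10): skip — E and G already connected.
C–G (11): skip — C and G already connected.
D–F (11): skip — D and F already connected.
A–D (19): add. Components now {A,B,C,D,E,F,G}
Edges rejected before the tree was complete: 5.

5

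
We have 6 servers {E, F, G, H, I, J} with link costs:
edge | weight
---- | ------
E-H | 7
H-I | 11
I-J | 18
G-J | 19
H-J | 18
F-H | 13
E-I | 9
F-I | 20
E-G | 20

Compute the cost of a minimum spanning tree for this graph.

66

Prim, starting at I.
Step 1: frontier [E-I 9, H-I 11, I-J 18, F-I 20] → take E-I (9); add E.
Step 2: frontier [E-H 7, E-G 20, H-I 11, I-J 18, F-I 20] → take E-H (7); add H.
Step 3: frontier [E-G 20, F-H 13, H-J 18, I-J 18, F-I 20] → take F-H (13); add F.
Step 4: frontier [E-G 20, H-J 18, I-J 18] → take H-J (18); add J.
Step 5: frontier [E-G 20, G-J 19] → take G-J (19); add G.
MST edges: E-I, E-H, F-H, H-J, G-J; total weight 9+7+13+18+19 = 66.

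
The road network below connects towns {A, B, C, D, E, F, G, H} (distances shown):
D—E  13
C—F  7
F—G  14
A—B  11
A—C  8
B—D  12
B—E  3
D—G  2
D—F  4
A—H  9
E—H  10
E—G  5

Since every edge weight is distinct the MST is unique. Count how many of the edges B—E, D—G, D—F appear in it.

Sort edges by weight, then run Kruskal:
D—G (2): add — endpoints in different components.
B—E (3): add — endpoints in different components.
D—F (4): add — endpoints in different components.
E—G (5): add — endpoints in different components.
C—F (7): add — endpoints in different components.
A—C (8): add — endpoints in different components.
A—H (9): add — endpoints in different components.
MST edge set: {D—G, B—E, D—F, E—G, C—F, A—C, A—H}.
Of the listed edges, {B—E, D—G, D—F} are in the MST → 3.

3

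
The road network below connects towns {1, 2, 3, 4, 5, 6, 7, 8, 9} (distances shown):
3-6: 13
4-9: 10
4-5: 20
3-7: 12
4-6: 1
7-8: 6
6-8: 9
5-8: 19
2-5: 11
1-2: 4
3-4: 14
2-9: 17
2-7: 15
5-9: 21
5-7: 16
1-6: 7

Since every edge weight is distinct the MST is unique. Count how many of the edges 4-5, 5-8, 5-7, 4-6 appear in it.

Sort edges by weight, then run Kruskal:
4-6 (1): add — endpoints in different components.
1-2 (4): add — endpoints in different components.
7-8 (6): add — endpoints in different components.
1-6 (7): add — endpoints in different components.
6-8 (9): add — endpoints in different components.
4-9 (10): add — endpoints in different components.
2-5 (11): add — endpoints in different components.
3-7 (12): add — endpoints in different components.
MST edge set: {4-6, 1-2, 7-8, 1-6, 6-8, 4-9, 2-5, 3-7}.
Of the listed edges, {4-6} are in the MST → 1.

1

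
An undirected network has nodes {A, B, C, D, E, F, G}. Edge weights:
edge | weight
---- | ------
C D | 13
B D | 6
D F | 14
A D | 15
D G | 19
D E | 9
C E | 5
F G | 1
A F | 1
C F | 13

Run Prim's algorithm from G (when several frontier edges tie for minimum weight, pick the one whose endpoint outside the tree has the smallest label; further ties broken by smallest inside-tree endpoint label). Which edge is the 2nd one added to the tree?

A-F

Grow the tree from G using Prim:
Step 1: cheapest edge leaving the tree is F G (1); add F.
Step 2: cheapest edge leaving the tree is A F (1); add A.
Step 3: cheapest edge leaving the tree is C F (13); add C.
Step 4: cheapest edge leaving the tree is C E (5); add E.
Step 5: cheapest edge leaving the tree is D E (9); add D.
Step 6: cheapest edge leaving the tree is B D (6); add B.
The 2nd edge added is A F.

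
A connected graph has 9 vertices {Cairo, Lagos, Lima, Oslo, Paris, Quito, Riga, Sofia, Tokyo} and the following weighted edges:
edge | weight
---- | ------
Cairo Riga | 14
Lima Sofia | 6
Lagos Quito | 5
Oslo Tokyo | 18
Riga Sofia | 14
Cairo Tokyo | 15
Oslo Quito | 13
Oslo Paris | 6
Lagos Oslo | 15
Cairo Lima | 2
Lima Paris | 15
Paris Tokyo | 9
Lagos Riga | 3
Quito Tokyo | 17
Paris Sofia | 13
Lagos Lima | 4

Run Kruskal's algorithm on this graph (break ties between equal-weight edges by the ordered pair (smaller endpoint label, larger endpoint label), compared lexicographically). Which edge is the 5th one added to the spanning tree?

Lima-Sofia

Kruskal's algorithm — process edges by increasing weight (ties by edge label):
Cairo Lima (2): add — endpoints in different components.
Lagos Riga (3): add — endpoints in different components.
Lagos Lima (4): add — endpoints in different components.
Lagos Quito (5): add — endpoints in different components.
Lima Sofia (6): add — endpoints in different components.
Oslo Paris (6): add — endpoints in different components.
Paris Tokyo (9): add — endpoints in different components.
Oslo Quito (13): add — endpoints in different components.
The 5th edge added is Lima Sofia.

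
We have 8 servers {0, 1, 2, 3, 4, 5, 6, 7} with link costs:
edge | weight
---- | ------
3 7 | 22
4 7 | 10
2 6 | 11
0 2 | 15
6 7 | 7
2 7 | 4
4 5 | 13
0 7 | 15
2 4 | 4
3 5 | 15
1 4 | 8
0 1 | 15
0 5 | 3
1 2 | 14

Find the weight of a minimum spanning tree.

Kruskal's algorithm — process edges by increasing weight (ties by edge label):
0 5 (3): add — endpoints in different components.
2 4 (4): add — endpoints in different components.
2 7 (4): add — endpoints in different components.
6 7 (7): add — endpoints in different components.
1 4 (8): add — endpoints in different components.
4 7 (10): skip — 4 and 7 already connected.
2 6 (11): skip — 2 and 6 already connected.
4 5 (13): add — endpoints in different components.
1 2 (14): skip — 1 and 2 already connected.
0 1 (15): skip — 0 and 1 already connected.
0 2 (15): skip — 0 and 2 already connected.
0 7 (15): skip — 0 and 7 already connected.
3 5 (15): add — endpoints in different components.
MST edges: 0 5, 2 4, 2 7, 6 7, 1 4, 4 5, 3 5; total weight 3+4+4+7+8+13+15 = 54.

54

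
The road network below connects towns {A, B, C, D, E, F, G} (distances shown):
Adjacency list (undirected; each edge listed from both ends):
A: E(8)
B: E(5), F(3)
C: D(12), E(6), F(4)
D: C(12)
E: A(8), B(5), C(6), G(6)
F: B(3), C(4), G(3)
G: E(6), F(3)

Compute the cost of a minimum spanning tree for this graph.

35

Kruskal: consider edges lightest-first.
B-F (3): add. Components now {A} {B,F} {C} {D} {E} {G}
F-G (3): add. Components now {A} {B,F,G} {C} {D} {E}
C-F (4): add. Components now {A} {B,C,F,G} {D} {E}
B-E (5): add. Components now {A} {B,C,E,F,G} {D}
C-E (6): skip — C and E already connected.
E-G (6): skip — E and G already connected.
A-E (8): add. Components now {A,B,C,E,F,G} {D}
C-D (12): add. Components now {A,B,C,D,E,F,G}
MST edges: B-F, F-G, C-F, B-E, A-E, C-D; total weight 3+3+4+5+8+12 = 35.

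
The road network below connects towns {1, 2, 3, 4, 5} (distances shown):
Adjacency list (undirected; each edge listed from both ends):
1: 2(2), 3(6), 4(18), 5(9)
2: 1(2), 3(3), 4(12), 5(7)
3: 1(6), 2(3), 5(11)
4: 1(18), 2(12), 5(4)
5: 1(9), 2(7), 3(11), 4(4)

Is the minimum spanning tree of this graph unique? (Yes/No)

Yes

Sort edges by weight, then run Kruskal:
1 2 (2): add — endpoints in different components.
2 3 (3): add — endpoints in different components.
4 5 (4): add — endpoints in different components.
1 3 (6): skip — 1 and 3 already connected.
2 5 (7): add — endpoints in different components.
Every non-tree edge has weight strictly greater than the heaviest edge on the tree path between its endpoints, so the MST is unique.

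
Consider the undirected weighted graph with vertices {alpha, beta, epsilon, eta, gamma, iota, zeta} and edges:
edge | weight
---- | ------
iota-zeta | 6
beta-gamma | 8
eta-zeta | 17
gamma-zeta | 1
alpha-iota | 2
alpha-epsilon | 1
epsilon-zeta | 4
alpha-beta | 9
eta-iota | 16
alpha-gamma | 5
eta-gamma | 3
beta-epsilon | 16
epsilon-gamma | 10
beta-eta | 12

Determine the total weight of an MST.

Kruskal: consider edges lightest-first.
alpha-epsilon (1): add. Components now {gamma} {zeta} {alpha,epsilon} {iota} {eta} {beta}
gamma-zeta (1): add. Components now {gamma,zeta} {alpha,epsilon} {iota} {eta} {beta}
alpha-iota (2): add. Components now {gamma,zeta} {alpha,epsilon,iota} {eta} {beta}
eta-gamma (3): add. Components now {eta,gamma,zeta} {alpha,epsilon,iota} {beta}
epsilon-zeta (4): add. Components now {alpha,epsilon,eta,gamma,iota,zeta} {beta}
alpha-gamma (5): skip — gamma and alpha already connected.
iota-zeta (6): skip — zeta and iota already connected.
beta-gamma (8): add. Components now {alpha,beta,epsilon,eta,gamma,iota,zeta}
MST edges: alpha-epsilon, gamma-zeta, alpha-iota, eta-gamma, epsilon-zeta, beta-gamma; total weight 1+1+2+3+4+8 = 19.

19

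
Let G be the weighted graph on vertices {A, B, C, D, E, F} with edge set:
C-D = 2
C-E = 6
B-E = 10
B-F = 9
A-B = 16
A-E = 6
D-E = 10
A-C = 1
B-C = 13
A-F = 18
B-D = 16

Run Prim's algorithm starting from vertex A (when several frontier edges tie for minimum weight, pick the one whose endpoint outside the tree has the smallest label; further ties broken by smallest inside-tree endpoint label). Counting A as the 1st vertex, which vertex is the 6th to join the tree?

Grow the tree from A using Prim:
Step 1: cheapest edge leaving the tree is A-C (1); add C.
Step 2: cheapest edge leaving the tree is C-D (2); add D.
Step 3: cheapest edge leaving the tree is A-E (6); add E.
Step 4: cheapest edge leaving the tree is B-E (10); add B.
Step 5: cheapest edge leaving the tree is B-F (9); add F.
Vertex order: A, C, D, E, B, F. The 6th vertex is F.

F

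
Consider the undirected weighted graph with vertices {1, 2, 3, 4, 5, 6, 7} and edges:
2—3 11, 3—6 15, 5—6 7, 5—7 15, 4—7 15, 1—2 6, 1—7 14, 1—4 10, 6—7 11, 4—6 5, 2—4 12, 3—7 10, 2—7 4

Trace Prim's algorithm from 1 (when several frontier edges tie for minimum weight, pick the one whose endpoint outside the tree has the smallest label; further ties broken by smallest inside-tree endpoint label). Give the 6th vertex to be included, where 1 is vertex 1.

6

Grow the tree from 1 using Prim:
Step 1: frontier [1—2 6, 1—4 10, 1—7 14] → take 1—2 (6); add 2.
Step 2: frontier [1—4 10, 1—7 14, 2—7 4, 2—3 11, 2—4 12] → take 2—7 (4); add 7.
Step 3: frontier [1—4 10, 2—3 11, 2—4 12, 3—7 10, 6—7 11, 4—7 15, 5—7 15] → take 3—7 (10); add 3.
Step 4: frontier [1—4 10, 2—4 12, 3—6 15, 6—7 11, 4—7 15, 5—7 15] → take 1—4 (10); add 4.
Step 5: frontier [3—6 15, 4—6 5, 6—7 11, 5—7 15] → take 4—6 (5); add 6.
Step 6: frontier [5—6 7, 5—7 15] → take 5—6 (7); add 5.
Vertex order: 1, 2, 7, 3, 4, 6, 5. The 6th vertex is 6.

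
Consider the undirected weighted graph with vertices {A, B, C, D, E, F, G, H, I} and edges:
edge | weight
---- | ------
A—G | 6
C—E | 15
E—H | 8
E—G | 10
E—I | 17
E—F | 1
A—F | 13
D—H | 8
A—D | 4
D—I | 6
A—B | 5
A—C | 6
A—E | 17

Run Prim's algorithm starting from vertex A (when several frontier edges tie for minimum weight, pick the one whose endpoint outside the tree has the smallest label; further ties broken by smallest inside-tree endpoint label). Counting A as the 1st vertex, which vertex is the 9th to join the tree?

F

Prim's algorithm from A:
Step 1: cheapest edge leaving the tree is A—D (4); add D.
Step 2: cheapest edge leaving the tree is A—B (5); add B.
Step 3: cheapest edge leaving the tree is A—C (6); add C.
Step 4: cheapest edge leaving the tree is A—G (6); add G.
Step 5: cheapest edge leaving the tree is D—I (6); add I.
Step 6: cheapest edge leaving the tree is D—H (8); add H.
Step 7: cheapest edge leaving the tree is E—H (8); add E.
Step 8: cheapest edge leaving the tree is E—F (1); add F.
Vertex order: A, D, B, C, G, I, H, E, F. The 9th vertex is F.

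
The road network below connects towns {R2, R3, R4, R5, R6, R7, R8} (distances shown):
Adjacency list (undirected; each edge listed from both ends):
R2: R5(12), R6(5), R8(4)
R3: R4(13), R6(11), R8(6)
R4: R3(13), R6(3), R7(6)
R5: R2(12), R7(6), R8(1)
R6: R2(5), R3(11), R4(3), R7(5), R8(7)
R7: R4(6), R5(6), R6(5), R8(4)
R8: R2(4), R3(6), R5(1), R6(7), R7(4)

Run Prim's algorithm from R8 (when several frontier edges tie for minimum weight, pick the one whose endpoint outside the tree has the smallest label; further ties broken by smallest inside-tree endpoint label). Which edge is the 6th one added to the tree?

R3-R8

Prim, starting at R8.
Step 1: cheapest edge leaving the tree is R5–R8 (1); add R5.
Step 2: cheapest edge leaving the tree is R2–R8 (4); add R2.
Step 3: cheapest edge leaving the tree is R7–R8 (4); add R7.
Step 4: cheapest edge leaving the tree is R2–R6 (5); add R6.
Step 5: cheapest edge leaving the tree is R4–R6 (3); add R4.
Step 6: cheapest edge leaving the tree is R3–R8 (6); add R3.
The 6th edge added is R3–R8.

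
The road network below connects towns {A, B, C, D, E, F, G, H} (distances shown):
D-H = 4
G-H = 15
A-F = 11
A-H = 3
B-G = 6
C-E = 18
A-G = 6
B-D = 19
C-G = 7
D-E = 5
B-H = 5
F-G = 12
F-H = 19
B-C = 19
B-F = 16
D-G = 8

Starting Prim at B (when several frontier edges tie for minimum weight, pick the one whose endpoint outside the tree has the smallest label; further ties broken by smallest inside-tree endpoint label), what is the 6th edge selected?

Grow the tree from B using Prim:
Step 1: cheapest edge leaving the tree is B-H (5); add H.
Step 2: cheapest edge leaving the tree is A-H (3); add A.
Step 3: cheapest edge leaving the tree is D-H (4); add D.
Step 4: cheapest edge leaving the tree is D-E (5); add E.
Step 5: cheapest edge leaving the tree is A-G (6); add G.
Step 6: cheapest edge leaving the tree is C-G (7); add C.
Step 7: cheapest edge leaving the tree is A-F (11); add F.
The 6th edge added is C-G.

C-G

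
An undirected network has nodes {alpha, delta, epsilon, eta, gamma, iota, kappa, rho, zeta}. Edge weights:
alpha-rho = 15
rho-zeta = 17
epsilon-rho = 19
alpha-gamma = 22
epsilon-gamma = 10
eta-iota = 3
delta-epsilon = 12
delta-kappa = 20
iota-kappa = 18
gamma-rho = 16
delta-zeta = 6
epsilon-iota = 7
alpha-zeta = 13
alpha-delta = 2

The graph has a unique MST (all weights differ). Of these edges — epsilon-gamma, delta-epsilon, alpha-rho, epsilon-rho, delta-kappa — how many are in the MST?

Kruskal's algorithm — process edges by increasing weight (ties by edge label):
alpha-delta (2): add — endpoints in different components.
eta-iota (3): add — endpoints in different components.
delta-zeta (6): add — endpoints in different components.
epsilon-iota (7): add — endpoints in different components.
epsilon-gamma (10): add — endpoints in different components.
delta-epsilon (12): add — endpoints in different components.
alpha-zeta (13): skip — alpha and zeta already connected.
alpha-rho (15): add — endpoints in different components.
gamma-rho (16): skip — gamma and rho already connected.
rho-zeta (17): skip — zeta and rho already connected.
iota-kappa (18): add — endpoints in different components.
MST edge set: {alpha-delta, eta-iota, delta-zeta, epsilon-iota, epsilon-gamma, delta-epsilon, alpha-rho, iota-kappa}.
Of the listed edges, {epsilon-gamma, delta-epsilon, alpha-rho} are in the MST → 3.

3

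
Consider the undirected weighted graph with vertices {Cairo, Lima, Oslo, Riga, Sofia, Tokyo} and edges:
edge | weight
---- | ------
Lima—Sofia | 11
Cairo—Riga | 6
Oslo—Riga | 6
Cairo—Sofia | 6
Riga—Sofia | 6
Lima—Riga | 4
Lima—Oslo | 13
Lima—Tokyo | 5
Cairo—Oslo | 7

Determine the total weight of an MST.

27

Kruskal's algorithm — process edges by increasing weight (ties by edge label):
Lima—Riga (4): add — endpoints in different components.
Lima—Tokyo (5): add — endpoints in different components.
Cairo—Riga (6): add — endpoints in different components.
Cairo—Sofia (6): add — endpoints in different components.
Oslo—Riga (6): add — endpoints in different components.
MST edges: Lima—Riga, Lima—Tokyo, Cairo—Riga, Cairo—Sofia, Oslo—Riga; total weight 4+5+6+6+6 = 27.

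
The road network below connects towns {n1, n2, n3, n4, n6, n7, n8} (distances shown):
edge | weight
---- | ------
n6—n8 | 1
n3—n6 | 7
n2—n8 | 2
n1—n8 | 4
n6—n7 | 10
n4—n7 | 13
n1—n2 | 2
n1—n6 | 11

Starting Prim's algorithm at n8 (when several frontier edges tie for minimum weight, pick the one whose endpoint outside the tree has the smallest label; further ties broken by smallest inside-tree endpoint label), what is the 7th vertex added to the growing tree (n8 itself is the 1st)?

n4

Prim's algorithm from n8:
Step 1: frontier [n6—n8 1, n2—n8 2, n1—n8 4] → take n6—n8 (1); add n6.
Step 2: frontier [n3—n6 7, n6—n7 10, n1—n6 11, n2—n8 2, n1—n8 4] → take n2—n8 (2); add n2.
Step 3: frontier [n1—n2 2, n3—n6 7, n6—n7 10, n1—n6 11, n1—n8 4] → take n1—n2 (2); add n1.
Step 4: frontier [n3—n6 7, n6—n7 10] → take n3—n6 (7); add n3.
Step 5: frontier [n6—n7 10] → take n6—n7 (10); add n7.
Step 6: frontier [n4—n7 13] → take n4—n7 (13); add n4.
Vertex order: n8, n6, n2, n1, n3, n7, n4. The 7th vertex is n4.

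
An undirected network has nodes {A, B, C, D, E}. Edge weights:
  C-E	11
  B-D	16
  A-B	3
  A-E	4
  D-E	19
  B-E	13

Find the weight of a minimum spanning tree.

Grow the tree from B using Prim:
Step 1: frontier [A-B 3, B-E 13, B-D 16] → take A-B (3); add A.
Step 2: frontier [A-E 4, B-E 13, B-D 16] → take A-E (4); add E.
Step 3: frontier [B-D 16, C-E 11, D-E 19] → take C-E (11); add C.
Step 4: frontier [B-D 16, D-E 19] → take B-D (16); add D.
MST edges: A-B, A-E, C-E, B-D; total weight 3+4+11+16 = 34.

34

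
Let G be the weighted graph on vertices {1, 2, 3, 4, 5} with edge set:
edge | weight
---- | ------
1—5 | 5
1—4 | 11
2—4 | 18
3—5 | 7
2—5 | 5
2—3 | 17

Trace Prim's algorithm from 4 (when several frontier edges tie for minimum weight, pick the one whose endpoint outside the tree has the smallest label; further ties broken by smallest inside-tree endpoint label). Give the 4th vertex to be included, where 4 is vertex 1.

2

Prim's algorithm from 4:
Step 1: cheapest edge leaving the tree is 1—4 (11); add 1.
Step 2: cheapest edge leaving the tree is 1—5 (5); add 5.
Step 3: cheapest edge leaving the tree is 2—5 (5); add 2.
Step 4: cheapest edge leaving the tree is 3—5 (7); add 3.
Vertex order: 4, 1, 5, 2, 3. The 4th vertex is 2.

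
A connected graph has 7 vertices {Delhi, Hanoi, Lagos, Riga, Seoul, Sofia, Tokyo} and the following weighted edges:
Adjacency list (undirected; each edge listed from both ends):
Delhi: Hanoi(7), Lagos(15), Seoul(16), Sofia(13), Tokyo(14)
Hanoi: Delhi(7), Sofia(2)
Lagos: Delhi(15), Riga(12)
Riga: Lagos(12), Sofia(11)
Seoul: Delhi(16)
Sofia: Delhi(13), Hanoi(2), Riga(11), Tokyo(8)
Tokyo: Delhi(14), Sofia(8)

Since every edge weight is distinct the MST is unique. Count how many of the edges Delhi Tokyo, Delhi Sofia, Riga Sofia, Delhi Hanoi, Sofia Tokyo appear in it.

3

Sort edges by weight, then run Kruskal:
Hanoi Sofia (2): add. Components now {Tokyo} {Hanoi,Sofia} {Lagos} {Delhi} {Seoul} {Riga}
Delhi Hanoi (7): add. Components now {Tokyo} {Delhi,Hanoi,Sofia} {Lagos} {Seoul} {Riga}
Sofia Tokyo (8): add. Components now {Delhi,Hanoi,Sofia,Tokyo} {Lagos} {Seoul} {Riga}
Riga Sofia (11): add. Components now {Delhi,Hanoi,Riga,Sofia,Tokyo} {Lagos} {Seoul}
Lagos Riga (12): add. Components now {Delhi,Hanoi,Lagos,Riga,Sofia,Tokyo} {Seoul}
Delhi Sofia (13): skip — Sofia and Delhi already connected.
Delhi Tokyo (14): skip — Tokyo and Delhi already connected.
Delhi Lagos (15): skip — Lagos and Delhi already connected.
Delhi Seoul (16): add. Components now {Delhi,Hanoi,Lagos,Riga,Seoul,Sofia,Tokyo}
MST edge set: {Hanoi Sofia, Delhi Hanoi, Sofia Tokyo, Riga Sofia, Lagos Riga, Delhi Seoul}.
Of the listed edges, {Riga Sofia, Delhi Hanoi, Sofia Tokyo} are in the MST → 3.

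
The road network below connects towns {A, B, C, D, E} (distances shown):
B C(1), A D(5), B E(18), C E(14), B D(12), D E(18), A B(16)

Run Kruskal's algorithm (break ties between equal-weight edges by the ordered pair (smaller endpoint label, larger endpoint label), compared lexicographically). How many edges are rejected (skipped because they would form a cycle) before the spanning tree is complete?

Kruskal: consider edges lightest-first.
B C (1): add. Components now {A} {B,C} {D} {E}
A D (5): add. Components now {A,D} {B,C} {E}
B D (12): add. Components now {A,B,C,D} {E}
C E (14): add. Components now {A,B,C,D,E}
Edges rejected before the tree was complete: 0.

0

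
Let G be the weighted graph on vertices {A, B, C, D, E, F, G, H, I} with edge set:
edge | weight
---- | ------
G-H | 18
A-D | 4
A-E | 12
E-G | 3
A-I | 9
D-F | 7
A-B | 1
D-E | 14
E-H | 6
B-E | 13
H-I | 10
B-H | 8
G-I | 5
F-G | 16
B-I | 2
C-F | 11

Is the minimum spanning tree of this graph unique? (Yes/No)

Yes

Sort edges by weight, then run Kruskal:
A-B (1): add — endpoints in different components.
B-I (2): add — endpoints in different components.
E-G (3): add — endpoints in different components.
A-D (4): add — endpoints in different components.
G-I (5): add — endpoints in different components.
E-H (6): add — endpoints in different components.
D-F (7): add — endpoints in different components.
B-H (8): skip — B and H already connected.
A-I (9): skip — A and I already connected.
H-I (10): skip — H and I already connected.
C-F (11): add — endpoints in different components.
Every non-tree edge has weight strictly greater than the heaviest edge on the tree path between its endpoints, so the MST is unique.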